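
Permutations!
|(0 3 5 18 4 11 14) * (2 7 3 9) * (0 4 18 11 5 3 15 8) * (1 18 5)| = |(0 9 2 7 15 8)(1 18 5 11 14 4)| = 6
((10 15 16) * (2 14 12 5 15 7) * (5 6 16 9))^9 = ((2 14 12 6 16 10 7)(5 15 9))^9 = (2 12 16 7 14 6 10)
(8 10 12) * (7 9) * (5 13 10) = (5 13 10 12 8)(7 9) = [0, 1, 2, 3, 4, 13, 6, 9, 5, 7, 12, 11, 8, 10]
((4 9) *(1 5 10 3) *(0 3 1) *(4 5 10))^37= (0 3)(1 10)(4 9 5)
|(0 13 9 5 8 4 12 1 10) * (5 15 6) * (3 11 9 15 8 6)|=22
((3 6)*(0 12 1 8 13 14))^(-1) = ((0 12 1 8 13 14)(3 6))^(-1) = (0 14 13 8 1 12)(3 6)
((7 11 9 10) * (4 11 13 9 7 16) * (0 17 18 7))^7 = ((0 17 18 7 13 9 10 16 4 11))^7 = (0 16 13 17 4 9 18 11 10 7)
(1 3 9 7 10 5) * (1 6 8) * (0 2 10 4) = (0 2 10 5 6 8 1 3 9 7 4) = [2, 3, 10, 9, 0, 6, 8, 4, 1, 7, 5]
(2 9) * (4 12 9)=(2 4 12 9)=[0, 1, 4, 3, 12, 5, 6, 7, 8, 2, 10, 11, 9]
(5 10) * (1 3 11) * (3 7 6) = (1 7 6 3 11)(5 10) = [0, 7, 2, 11, 4, 10, 3, 6, 8, 9, 5, 1]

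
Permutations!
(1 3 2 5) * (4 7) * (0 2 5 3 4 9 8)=(0 2 3 5 1 4 7 9 8)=[2, 4, 3, 5, 7, 1, 6, 9, 0, 8]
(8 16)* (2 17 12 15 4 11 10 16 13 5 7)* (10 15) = [0, 1, 17, 3, 11, 7, 6, 2, 13, 9, 16, 15, 10, 5, 14, 4, 8, 12] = (2 17 12 10 16 8 13 5 7)(4 11 15)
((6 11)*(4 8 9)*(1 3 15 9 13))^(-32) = ((1 3 15 9 4 8 13)(6 11))^(-32) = (1 9 13 15 8 3 4)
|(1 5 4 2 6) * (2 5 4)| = |(1 4 5 2 6)| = 5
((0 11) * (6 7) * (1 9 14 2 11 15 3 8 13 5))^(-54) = (0 15 3 8 13 5 1 9 14 2 11)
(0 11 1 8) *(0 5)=(0 11 1 8 5)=[11, 8, 2, 3, 4, 0, 6, 7, 5, 9, 10, 1]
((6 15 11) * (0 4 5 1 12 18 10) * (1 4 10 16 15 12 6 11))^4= ((0 10)(1 6 12 18 16 15)(4 5))^4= (1 16 12)(6 15 18)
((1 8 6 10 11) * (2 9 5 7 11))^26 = (1 11 7 5 9 2 10 6 8)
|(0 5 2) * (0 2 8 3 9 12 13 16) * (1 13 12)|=|(0 5 8 3 9 1 13 16)|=8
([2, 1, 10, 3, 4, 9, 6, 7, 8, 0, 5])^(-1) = (0 9 5 10 2)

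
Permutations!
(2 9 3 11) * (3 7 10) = [0, 1, 9, 11, 4, 5, 6, 10, 8, 7, 3, 2] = (2 9 7 10 3 11)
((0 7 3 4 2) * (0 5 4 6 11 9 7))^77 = ((2 5 4)(3 6 11 9 7))^77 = (2 4 5)(3 11 7 6 9)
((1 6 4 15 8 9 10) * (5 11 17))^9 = (17)(1 4 8 10 6 15 9)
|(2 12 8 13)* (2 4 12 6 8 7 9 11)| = 9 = |(2 6 8 13 4 12 7 9 11)|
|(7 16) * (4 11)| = 2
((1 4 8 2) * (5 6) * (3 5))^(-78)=((1 4 8 2)(3 5 6))^(-78)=(1 8)(2 4)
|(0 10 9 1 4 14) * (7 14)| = 7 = |(0 10 9 1 4 7 14)|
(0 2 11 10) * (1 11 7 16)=(0 2 7 16 1 11 10)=[2, 11, 7, 3, 4, 5, 6, 16, 8, 9, 0, 10, 12, 13, 14, 15, 1]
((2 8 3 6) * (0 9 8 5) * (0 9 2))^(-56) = (9)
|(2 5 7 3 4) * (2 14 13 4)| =|(2 5 7 3)(4 14 13)| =12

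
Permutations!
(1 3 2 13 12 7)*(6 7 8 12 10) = [0, 3, 13, 2, 4, 5, 7, 1, 12, 9, 6, 11, 8, 10] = (1 3 2 13 10 6 7)(8 12)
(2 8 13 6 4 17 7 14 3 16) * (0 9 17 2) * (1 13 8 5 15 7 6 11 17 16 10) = (0 9 16)(1 13 11 17 6 4 2 5 15 7 14 3 10) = [9, 13, 5, 10, 2, 15, 4, 14, 8, 16, 1, 17, 12, 11, 3, 7, 0, 6]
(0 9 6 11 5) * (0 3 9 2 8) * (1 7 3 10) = (0 2 8)(1 7 3 9 6 11 5 10) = [2, 7, 8, 9, 4, 10, 11, 3, 0, 6, 1, 5]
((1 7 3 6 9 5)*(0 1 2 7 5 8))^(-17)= (0 1 5 2 7 3 6 9 8)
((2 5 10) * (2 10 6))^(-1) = ((10)(2 5 6))^(-1) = (10)(2 6 5)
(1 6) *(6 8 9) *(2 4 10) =(1 8 9 6)(2 4 10) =[0, 8, 4, 3, 10, 5, 1, 7, 9, 6, 2]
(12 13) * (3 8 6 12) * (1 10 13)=(1 10 13 3 8 6 12)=[0, 10, 2, 8, 4, 5, 12, 7, 6, 9, 13, 11, 1, 3]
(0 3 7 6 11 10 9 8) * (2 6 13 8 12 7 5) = [3, 1, 6, 5, 4, 2, 11, 13, 0, 12, 9, 10, 7, 8] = (0 3 5 2 6 11 10 9 12 7 13 8)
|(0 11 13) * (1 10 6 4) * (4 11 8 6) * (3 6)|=|(0 8 3 6 11 13)(1 10 4)|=6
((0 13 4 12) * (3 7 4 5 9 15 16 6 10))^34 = ((0 13 5 9 15 16 6 10 3 7 4 12))^34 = (0 4 3 6 15 5)(7 10 16 9 13 12)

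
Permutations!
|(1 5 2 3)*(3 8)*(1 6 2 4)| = |(1 5 4)(2 8 3 6)| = 12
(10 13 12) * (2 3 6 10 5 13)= (2 3 6 10)(5 13 12)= [0, 1, 3, 6, 4, 13, 10, 7, 8, 9, 2, 11, 5, 12]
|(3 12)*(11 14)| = 2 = |(3 12)(11 14)|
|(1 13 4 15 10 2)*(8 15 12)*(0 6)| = 8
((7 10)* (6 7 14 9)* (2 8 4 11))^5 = ((2 8 4 11)(6 7 10 14 9))^5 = (14)(2 8 4 11)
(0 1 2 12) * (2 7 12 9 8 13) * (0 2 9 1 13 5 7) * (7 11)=[13, 0, 1, 3, 4, 11, 6, 12, 5, 8, 10, 7, 2, 9]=(0 13 9 8 5 11 7 12 2 1)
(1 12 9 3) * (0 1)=(0 1 12 9 3)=[1, 12, 2, 0, 4, 5, 6, 7, 8, 3, 10, 11, 9]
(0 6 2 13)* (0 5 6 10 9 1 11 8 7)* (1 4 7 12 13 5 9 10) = (0 1 11 8 12 13 9 4 7)(2 5 6) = [1, 11, 5, 3, 7, 6, 2, 0, 12, 4, 10, 8, 13, 9]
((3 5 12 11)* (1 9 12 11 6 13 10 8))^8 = (1 9 12 6 13 10 8)(3 11 5)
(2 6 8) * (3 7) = [0, 1, 6, 7, 4, 5, 8, 3, 2] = (2 6 8)(3 7)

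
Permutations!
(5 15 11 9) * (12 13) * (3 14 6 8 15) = (3 14 6 8 15 11 9 5)(12 13) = [0, 1, 2, 14, 4, 3, 8, 7, 15, 5, 10, 9, 13, 12, 6, 11]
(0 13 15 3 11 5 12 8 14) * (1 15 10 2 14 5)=(0 13 10 2 14)(1 15 3 11)(5 12 8)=[13, 15, 14, 11, 4, 12, 6, 7, 5, 9, 2, 1, 8, 10, 0, 3]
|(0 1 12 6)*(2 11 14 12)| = 7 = |(0 1 2 11 14 12 6)|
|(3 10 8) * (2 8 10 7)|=4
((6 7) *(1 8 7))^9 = ((1 8 7 6))^9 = (1 8 7 6)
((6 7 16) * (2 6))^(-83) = (2 6 7 16)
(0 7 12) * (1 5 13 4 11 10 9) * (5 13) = (0 7 12)(1 13 4 11 10 9) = [7, 13, 2, 3, 11, 5, 6, 12, 8, 1, 9, 10, 0, 4]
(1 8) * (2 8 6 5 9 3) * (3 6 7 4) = (1 7 4 3 2 8)(5 9 6) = [0, 7, 8, 2, 3, 9, 5, 4, 1, 6]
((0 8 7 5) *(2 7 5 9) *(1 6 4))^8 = (0 5 8)(1 4 6)(2 9 7)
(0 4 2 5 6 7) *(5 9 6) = (0 4 2 9 6 7) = [4, 1, 9, 3, 2, 5, 7, 0, 8, 6]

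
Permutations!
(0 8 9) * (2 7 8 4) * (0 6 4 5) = (0 5)(2 7 8 9 6 4) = [5, 1, 7, 3, 2, 0, 4, 8, 9, 6]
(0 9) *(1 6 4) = (0 9)(1 6 4) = [9, 6, 2, 3, 1, 5, 4, 7, 8, 0]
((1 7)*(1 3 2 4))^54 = (1 4 2 3 7)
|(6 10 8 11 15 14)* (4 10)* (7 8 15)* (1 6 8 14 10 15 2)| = 12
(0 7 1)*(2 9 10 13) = (0 7 1)(2 9 10 13) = [7, 0, 9, 3, 4, 5, 6, 1, 8, 10, 13, 11, 12, 2]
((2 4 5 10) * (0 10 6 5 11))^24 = ((0 10 2 4 11)(5 6))^24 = (0 11 4 2 10)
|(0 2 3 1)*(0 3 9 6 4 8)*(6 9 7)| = |(9)(0 2 7 6 4 8)(1 3)| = 6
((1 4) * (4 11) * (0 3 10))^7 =((0 3 10)(1 11 4))^7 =(0 3 10)(1 11 4)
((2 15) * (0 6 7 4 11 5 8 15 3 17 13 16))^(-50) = (0 7 11 8 2 17 16 6 4 5 15 3 13)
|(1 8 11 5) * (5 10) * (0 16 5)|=7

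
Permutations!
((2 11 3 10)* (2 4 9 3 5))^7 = (2 11 5)(3 9 4 10)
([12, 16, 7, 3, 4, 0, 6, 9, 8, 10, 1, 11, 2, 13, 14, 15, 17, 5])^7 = [16, 7, 5, 3, 4, 1, 6, 0, 8, 12, 2, 11, 17, 13, 14, 15, 9, 10]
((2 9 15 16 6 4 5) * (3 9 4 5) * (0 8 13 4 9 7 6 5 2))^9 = (0 15 6 4)(2 3 8 16)(5 9 7 13) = ((0 8 13 4 3 7 6 2 9 15 16 5))^9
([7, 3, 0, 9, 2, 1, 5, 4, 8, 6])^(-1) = [2, 5, 4, 1, 7, 6, 9, 0, 8, 3]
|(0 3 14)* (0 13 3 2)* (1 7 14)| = |(0 2)(1 7 14 13 3)| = 10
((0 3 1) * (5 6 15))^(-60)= ((0 3 1)(5 6 15))^(-60)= (15)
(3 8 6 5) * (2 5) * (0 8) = (0 8 6 2 5 3) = [8, 1, 5, 0, 4, 3, 2, 7, 6]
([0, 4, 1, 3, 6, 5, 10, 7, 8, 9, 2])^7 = (1 6 2 4 10)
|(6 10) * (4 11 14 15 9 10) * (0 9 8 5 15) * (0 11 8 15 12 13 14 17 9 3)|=|(0 3)(4 8 5 12 13 14 11 17 9 10 6)|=22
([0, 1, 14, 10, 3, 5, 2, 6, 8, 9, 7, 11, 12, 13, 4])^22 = (2 14 4 3 10 7 6)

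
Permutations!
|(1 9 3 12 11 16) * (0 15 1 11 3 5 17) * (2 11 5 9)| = 8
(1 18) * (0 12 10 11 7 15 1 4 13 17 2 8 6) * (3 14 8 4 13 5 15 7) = [12, 18, 4, 14, 5, 15, 0, 7, 6, 9, 11, 3, 10, 17, 8, 1, 16, 2, 13] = (0 12 10 11 3 14 8 6)(1 18 13 17 2 4 5 15)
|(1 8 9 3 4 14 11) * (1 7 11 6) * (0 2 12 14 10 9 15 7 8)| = 12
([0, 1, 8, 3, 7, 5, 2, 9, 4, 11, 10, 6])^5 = [0, 1, 11, 3, 2, 5, 9, 8, 6, 4, 10, 7]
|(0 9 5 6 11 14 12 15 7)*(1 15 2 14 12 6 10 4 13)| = |(0 9 5 10 4 13 1 15 7)(2 14 6 11 12)| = 45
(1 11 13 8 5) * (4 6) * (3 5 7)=(1 11 13 8 7 3 5)(4 6)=[0, 11, 2, 5, 6, 1, 4, 3, 7, 9, 10, 13, 12, 8]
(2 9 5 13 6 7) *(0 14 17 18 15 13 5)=(0 14 17 18 15 13 6 7 2 9)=[14, 1, 9, 3, 4, 5, 7, 2, 8, 0, 10, 11, 12, 6, 17, 13, 16, 18, 15]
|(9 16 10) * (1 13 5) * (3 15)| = 6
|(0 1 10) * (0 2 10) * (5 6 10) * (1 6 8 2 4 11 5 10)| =6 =|(0 6 1)(2 10 4 11 5 8)|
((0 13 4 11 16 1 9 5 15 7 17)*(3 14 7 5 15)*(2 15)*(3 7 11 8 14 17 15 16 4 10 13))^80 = (0 17 3)(5 15 7) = ((0 3 17)(1 9 2 16)(4 8 14 11)(5 7 15)(10 13))^80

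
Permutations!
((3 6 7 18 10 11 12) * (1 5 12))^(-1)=(1 11 10 18 7 6 3 12 5)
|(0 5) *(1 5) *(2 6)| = 6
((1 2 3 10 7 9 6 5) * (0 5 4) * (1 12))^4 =(0 2 9 5 3 6 12 10 4 1 7)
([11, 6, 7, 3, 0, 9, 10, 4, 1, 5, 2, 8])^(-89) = [11, 6, 7, 3, 0, 9, 10, 4, 1, 5, 2, 8]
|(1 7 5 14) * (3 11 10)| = 12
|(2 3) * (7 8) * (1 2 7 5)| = |(1 2 3 7 8 5)| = 6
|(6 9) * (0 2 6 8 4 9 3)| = |(0 2 6 3)(4 9 8)| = 12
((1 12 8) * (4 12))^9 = (1 4 12 8)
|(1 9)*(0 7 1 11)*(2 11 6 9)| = |(0 7 1 2 11)(6 9)| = 10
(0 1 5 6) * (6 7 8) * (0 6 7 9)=(0 1 5 9)(7 8)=[1, 5, 2, 3, 4, 9, 6, 8, 7, 0]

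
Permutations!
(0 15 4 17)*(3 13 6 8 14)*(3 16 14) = [15, 1, 2, 13, 17, 5, 8, 7, 3, 9, 10, 11, 12, 6, 16, 4, 14, 0] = (0 15 4 17)(3 13 6 8)(14 16)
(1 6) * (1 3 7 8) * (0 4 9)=[4, 6, 2, 7, 9, 5, 3, 8, 1, 0]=(0 4 9)(1 6 3 7 8)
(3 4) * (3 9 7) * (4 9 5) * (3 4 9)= (4 5 9 7)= [0, 1, 2, 3, 5, 9, 6, 4, 8, 7]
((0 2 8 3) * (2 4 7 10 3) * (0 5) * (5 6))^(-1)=(0 5 6 3 10 7 4)(2 8)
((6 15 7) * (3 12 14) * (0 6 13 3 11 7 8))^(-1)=(0 8 15 6)(3 13 7 11 14 12)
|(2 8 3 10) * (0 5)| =|(0 5)(2 8 3 10)| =4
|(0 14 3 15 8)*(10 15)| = 6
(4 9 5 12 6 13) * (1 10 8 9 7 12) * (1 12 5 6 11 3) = [0, 10, 2, 1, 7, 12, 13, 5, 9, 6, 8, 3, 11, 4] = (1 10 8 9 6 13 4 7 5 12 11 3)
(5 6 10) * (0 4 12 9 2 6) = (0 4 12 9 2 6 10 5) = [4, 1, 6, 3, 12, 0, 10, 7, 8, 2, 5, 11, 9]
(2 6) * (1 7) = (1 7)(2 6) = [0, 7, 6, 3, 4, 5, 2, 1]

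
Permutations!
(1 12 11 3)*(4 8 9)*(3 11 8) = (1 12 8 9 4 3) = [0, 12, 2, 1, 3, 5, 6, 7, 9, 4, 10, 11, 8]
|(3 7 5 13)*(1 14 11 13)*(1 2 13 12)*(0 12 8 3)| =11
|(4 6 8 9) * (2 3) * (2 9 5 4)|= 12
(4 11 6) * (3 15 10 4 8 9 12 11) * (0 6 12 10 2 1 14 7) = (0 6 8 9 10 4 3 15 2 1 14 7)(11 12) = [6, 14, 1, 15, 3, 5, 8, 0, 9, 10, 4, 12, 11, 13, 7, 2]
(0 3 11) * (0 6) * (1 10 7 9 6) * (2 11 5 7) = (0 3 5 7 9 6)(1 10 2 11) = [3, 10, 11, 5, 4, 7, 0, 9, 8, 6, 2, 1]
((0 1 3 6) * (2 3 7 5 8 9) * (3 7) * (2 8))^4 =(9)(2 7 5)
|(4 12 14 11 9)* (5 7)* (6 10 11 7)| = 9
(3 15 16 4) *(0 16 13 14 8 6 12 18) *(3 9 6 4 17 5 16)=(0 3 15 13 14 8 4 9 6 12 18)(5 16 17)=[3, 1, 2, 15, 9, 16, 12, 7, 4, 6, 10, 11, 18, 14, 8, 13, 17, 5, 0]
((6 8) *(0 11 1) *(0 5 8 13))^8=(0 11 1 5 8 6 13)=((0 11 1 5 8 6 13))^8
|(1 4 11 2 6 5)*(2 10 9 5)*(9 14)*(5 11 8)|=4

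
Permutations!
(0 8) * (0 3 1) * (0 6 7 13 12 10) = (0 8 3 1 6 7 13 12 10) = [8, 6, 2, 1, 4, 5, 7, 13, 3, 9, 0, 11, 10, 12]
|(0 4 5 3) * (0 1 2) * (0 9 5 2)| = |(0 4 2 9 5 3 1)| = 7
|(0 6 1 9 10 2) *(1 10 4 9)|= 4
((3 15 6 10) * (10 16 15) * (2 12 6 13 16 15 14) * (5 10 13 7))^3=(2 15 10 16 12 7 3 14 6 5 13)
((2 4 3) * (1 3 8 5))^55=(1 3 2 4 8 5)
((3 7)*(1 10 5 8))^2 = ((1 10 5 8)(3 7))^2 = (1 5)(8 10)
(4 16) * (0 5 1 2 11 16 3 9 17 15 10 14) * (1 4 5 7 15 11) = (0 7 15 10 14)(1 2)(3 9 17 11 16 5 4) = [7, 2, 1, 9, 3, 4, 6, 15, 8, 17, 14, 16, 12, 13, 0, 10, 5, 11]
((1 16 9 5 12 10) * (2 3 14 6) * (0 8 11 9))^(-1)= (0 16 1 10 12 5 9 11 8)(2 6 14 3)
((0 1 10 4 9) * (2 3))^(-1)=(0 9 4 10 1)(2 3)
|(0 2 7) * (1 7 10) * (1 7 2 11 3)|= |(0 11 3 1 2 10 7)|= 7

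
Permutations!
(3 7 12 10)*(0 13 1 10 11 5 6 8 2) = (0 13 1 10 3 7 12 11 5 6 8 2) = [13, 10, 0, 7, 4, 6, 8, 12, 2, 9, 3, 5, 11, 1]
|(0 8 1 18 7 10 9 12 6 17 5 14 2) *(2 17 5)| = 13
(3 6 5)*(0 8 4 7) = [8, 1, 2, 6, 7, 3, 5, 0, 4] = (0 8 4 7)(3 6 5)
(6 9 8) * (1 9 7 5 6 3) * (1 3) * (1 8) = [0, 9, 2, 3, 4, 6, 7, 5, 8, 1] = (1 9)(5 6 7)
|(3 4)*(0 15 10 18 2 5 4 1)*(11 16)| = 18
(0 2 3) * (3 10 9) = (0 2 10 9 3) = [2, 1, 10, 0, 4, 5, 6, 7, 8, 3, 9]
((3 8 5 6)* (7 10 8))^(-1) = ((3 7 10 8 5 6))^(-1) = (3 6 5 8 10 7)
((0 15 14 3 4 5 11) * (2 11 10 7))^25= (0 5)(2 3)(4 11)(7 14)(10 15)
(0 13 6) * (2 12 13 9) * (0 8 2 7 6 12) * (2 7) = (0 9 2)(6 8 7)(12 13) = [9, 1, 0, 3, 4, 5, 8, 6, 7, 2, 10, 11, 13, 12]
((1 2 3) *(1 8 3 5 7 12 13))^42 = ((1 2 5 7 12 13)(3 8))^42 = (13)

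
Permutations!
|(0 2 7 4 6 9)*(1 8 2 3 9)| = 6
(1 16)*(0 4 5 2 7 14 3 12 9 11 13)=[4, 16, 7, 12, 5, 2, 6, 14, 8, 11, 10, 13, 9, 0, 3, 15, 1]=(0 4 5 2 7 14 3 12 9 11 13)(1 16)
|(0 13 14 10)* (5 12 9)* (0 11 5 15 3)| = 10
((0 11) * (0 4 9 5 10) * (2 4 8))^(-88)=(11)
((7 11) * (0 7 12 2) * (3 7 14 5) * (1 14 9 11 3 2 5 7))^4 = (14)(0 5 11)(2 12 9)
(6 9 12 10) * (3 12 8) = (3 12 10 6 9 8) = [0, 1, 2, 12, 4, 5, 9, 7, 3, 8, 6, 11, 10]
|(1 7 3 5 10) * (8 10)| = 6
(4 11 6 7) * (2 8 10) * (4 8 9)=[0, 1, 9, 3, 11, 5, 7, 8, 10, 4, 2, 6]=(2 9 4 11 6 7 8 10)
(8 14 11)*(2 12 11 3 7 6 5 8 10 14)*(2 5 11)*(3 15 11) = (2 12)(3 7 6)(5 8)(10 14 15 11) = [0, 1, 12, 7, 4, 8, 3, 6, 5, 9, 14, 10, 2, 13, 15, 11]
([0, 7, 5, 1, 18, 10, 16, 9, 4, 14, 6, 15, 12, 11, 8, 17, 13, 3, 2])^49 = [0, 17, 4, 15, 14, 18, 5, 3, 9, 1, 2, 16, 12, 6, 7, 13, 10, 11, 8]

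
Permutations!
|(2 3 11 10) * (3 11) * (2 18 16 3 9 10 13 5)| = |(2 11 13 5)(3 9 10 18 16)| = 20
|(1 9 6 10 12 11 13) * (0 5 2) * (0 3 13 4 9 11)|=12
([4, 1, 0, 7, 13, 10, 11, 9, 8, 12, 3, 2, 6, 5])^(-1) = (0 2 11 6 12 9 7 3 10 5 13 4)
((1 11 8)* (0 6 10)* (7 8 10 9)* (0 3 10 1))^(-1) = (0 8 7 9 6)(1 11)(3 10)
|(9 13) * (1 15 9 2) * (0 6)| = |(0 6)(1 15 9 13 2)| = 10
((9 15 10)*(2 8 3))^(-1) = ((2 8 3)(9 15 10))^(-1) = (2 3 8)(9 10 15)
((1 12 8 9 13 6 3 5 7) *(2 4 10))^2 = ((1 12 8 9 13 6 3 5 7)(2 4 10))^2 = (1 8 13 3 7 12 9 6 5)(2 10 4)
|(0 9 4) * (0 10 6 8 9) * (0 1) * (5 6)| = |(0 1)(4 10 5 6 8 9)| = 6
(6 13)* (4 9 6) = [0, 1, 2, 3, 9, 5, 13, 7, 8, 6, 10, 11, 12, 4] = (4 9 6 13)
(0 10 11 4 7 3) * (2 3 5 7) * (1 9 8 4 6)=(0 10 11 6 1 9 8 4 2 3)(5 7)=[10, 9, 3, 0, 2, 7, 1, 5, 4, 8, 11, 6]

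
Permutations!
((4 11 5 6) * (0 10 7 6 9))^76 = (0 4)(5 7)(6 9)(10 11)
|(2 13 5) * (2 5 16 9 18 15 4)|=7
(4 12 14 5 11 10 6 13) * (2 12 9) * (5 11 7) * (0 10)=(0 10 6 13 4 9 2 12 14 11)(5 7)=[10, 1, 12, 3, 9, 7, 13, 5, 8, 2, 6, 0, 14, 4, 11]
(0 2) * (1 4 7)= (0 2)(1 4 7)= [2, 4, 0, 3, 7, 5, 6, 1]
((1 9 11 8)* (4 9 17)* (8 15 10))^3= (1 9 10 17 11 8 4 15)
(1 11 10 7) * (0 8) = [8, 11, 2, 3, 4, 5, 6, 1, 0, 9, 7, 10] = (0 8)(1 11 10 7)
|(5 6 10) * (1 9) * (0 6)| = |(0 6 10 5)(1 9)| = 4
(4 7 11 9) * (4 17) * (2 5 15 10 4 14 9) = (2 5 15 10 4 7 11)(9 17 14) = [0, 1, 5, 3, 7, 15, 6, 11, 8, 17, 4, 2, 12, 13, 9, 10, 16, 14]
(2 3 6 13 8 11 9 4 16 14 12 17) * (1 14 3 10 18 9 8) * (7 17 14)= (1 7 17 2 10 18 9 4 16 3 6 13)(8 11)(12 14)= [0, 7, 10, 6, 16, 5, 13, 17, 11, 4, 18, 8, 14, 1, 12, 15, 3, 2, 9]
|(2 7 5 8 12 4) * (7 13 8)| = |(2 13 8 12 4)(5 7)| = 10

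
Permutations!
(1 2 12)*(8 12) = (1 2 8 12) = [0, 2, 8, 3, 4, 5, 6, 7, 12, 9, 10, 11, 1]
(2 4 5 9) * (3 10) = (2 4 5 9)(3 10) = [0, 1, 4, 10, 5, 9, 6, 7, 8, 2, 3]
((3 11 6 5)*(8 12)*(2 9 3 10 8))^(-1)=((2 9 3 11 6 5 10 8 12))^(-1)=(2 12 8 10 5 6 11 3 9)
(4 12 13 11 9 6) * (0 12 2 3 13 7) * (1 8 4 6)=(0 12 7)(1 8 4 2 3 13 11 9)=[12, 8, 3, 13, 2, 5, 6, 0, 4, 1, 10, 9, 7, 11]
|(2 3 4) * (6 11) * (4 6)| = |(2 3 6 11 4)| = 5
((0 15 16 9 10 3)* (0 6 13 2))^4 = (0 10 2 9 13 16 6 15 3)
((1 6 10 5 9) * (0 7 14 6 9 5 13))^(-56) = ((0 7 14 6 10 13)(1 9))^(-56) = (0 10 14)(6 7 13)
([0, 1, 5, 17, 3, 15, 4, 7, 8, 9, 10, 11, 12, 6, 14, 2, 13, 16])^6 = [0, 1, 2, 3, 4, 5, 6, 7, 8, 9, 10, 11, 12, 13, 14, 15, 16, 17]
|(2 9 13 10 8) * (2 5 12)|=7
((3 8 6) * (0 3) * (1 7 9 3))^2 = (0 7 3 6 1 9 8)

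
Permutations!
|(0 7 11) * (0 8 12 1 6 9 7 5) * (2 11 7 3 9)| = |(0 5)(1 6 2 11 8 12)(3 9)| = 6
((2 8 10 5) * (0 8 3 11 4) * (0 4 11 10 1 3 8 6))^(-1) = ((11)(0 6)(1 3 10 5 2 8))^(-1) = (11)(0 6)(1 8 2 5 10 3)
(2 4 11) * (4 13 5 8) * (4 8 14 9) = (2 13 5 14 9 4 11) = [0, 1, 13, 3, 11, 14, 6, 7, 8, 4, 10, 2, 12, 5, 9]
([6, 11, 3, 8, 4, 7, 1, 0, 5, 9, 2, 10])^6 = [3, 5, 6, 1, 4, 10, 8, 2, 11, 9, 0, 7]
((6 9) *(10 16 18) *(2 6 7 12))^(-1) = ((2 6 9 7 12)(10 16 18))^(-1) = (2 12 7 9 6)(10 18 16)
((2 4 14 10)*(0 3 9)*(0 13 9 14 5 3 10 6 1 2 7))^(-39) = (1 5 6 4 14 2 3)(9 13)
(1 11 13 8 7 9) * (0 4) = (0 4)(1 11 13 8 7 9) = [4, 11, 2, 3, 0, 5, 6, 9, 7, 1, 10, 13, 12, 8]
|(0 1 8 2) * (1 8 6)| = |(0 8 2)(1 6)| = 6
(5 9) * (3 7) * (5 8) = (3 7)(5 9 8) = [0, 1, 2, 7, 4, 9, 6, 3, 5, 8]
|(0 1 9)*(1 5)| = 4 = |(0 5 1 9)|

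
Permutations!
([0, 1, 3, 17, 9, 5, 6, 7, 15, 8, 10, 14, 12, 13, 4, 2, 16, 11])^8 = (2 15 8 9 4 14 11 17 3)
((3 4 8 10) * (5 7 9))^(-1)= ((3 4 8 10)(5 7 9))^(-1)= (3 10 8 4)(5 9 7)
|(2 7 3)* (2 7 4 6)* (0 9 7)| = |(0 9 7 3)(2 4 6)| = 12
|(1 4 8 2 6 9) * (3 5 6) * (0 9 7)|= 10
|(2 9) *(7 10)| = |(2 9)(7 10)| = 2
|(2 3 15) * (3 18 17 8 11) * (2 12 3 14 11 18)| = 6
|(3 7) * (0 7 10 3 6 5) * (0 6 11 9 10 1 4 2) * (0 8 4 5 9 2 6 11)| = 10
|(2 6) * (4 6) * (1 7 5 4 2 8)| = |(1 7 5 4 6 8)| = 6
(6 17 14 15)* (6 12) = [0, 1, 2, 3, 4, 5, 17, 7, 8, 9, 10, 11, 6, 13, 15, 12, 16, 14] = (6 17 14 15 12)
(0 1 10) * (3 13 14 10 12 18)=[1, 12, 2, 13, 4, 5, 6, 7, 8, 9, 0, 11, 18, 14, 10, 15, 16, 17, 3]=(0 1 12 18 3 13 14 10)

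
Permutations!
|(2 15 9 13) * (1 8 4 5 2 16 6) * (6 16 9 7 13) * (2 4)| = 8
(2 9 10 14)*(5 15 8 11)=(2 9 10 14)(5 15 8 11)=[0, 1, 9, 3, 4, 15, 6, 7, 11, 10, 14, 5, 12, 13, 2, 8]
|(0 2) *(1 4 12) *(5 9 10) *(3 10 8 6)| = |(0 2)(1 4 12)(3 10 5 9 8 6)| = 6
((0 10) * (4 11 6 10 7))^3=(0 11)(4 10)(6 7)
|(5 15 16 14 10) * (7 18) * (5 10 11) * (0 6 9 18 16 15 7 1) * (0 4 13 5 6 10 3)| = 33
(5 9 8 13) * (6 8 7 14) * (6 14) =[0, 1, 2, 3, 4, 9, 8, 6, 13, 7, 10, 11, 12, 5, 14] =(14)(5 9 7 6 8 13)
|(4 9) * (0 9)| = 3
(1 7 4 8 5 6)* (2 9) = (1 7 4 8 5 6)(2 9) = [0, 7, 9, 3, 8, 6, 1, 4, 5, 2]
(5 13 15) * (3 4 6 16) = (3 4 6 16)(5 13 15) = [0, 1, 2, 4, 6, 13, 16, 7, 8, 9, 10, 11, 12, 15, 14, 5, 3]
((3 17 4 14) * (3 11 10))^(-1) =(3 10 11 14 4 17)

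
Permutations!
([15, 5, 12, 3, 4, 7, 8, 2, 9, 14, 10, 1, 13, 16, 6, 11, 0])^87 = [12, 0, 1, 3, 4, 15, 14, 11, 6, 8, 10, 16, 5, 7, 9, 13, 2]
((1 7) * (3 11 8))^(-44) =((1 7)(3 11 8))^(-44) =(3 11 8)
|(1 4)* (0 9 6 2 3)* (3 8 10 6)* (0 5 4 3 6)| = |(0 9 6 2 8 10)(1 3 5 4)| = 12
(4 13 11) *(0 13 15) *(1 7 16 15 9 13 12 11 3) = (0 12 11 4 9 13 3 1 7 16 15) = [12, 7, 2, 1, 9, 5, 6, 16, 8, 13, 10, 4, 11, 3, 14, 0, 15]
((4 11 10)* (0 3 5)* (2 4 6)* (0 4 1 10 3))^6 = (1 6)(2 10)(3 4)(5 11)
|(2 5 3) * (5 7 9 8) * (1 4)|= 6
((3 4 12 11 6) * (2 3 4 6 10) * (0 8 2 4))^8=((0 8 2 3 6)(4 12 11 10))^8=(12)(0 3 8 6 2)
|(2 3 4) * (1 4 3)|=|(1 4 2)|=3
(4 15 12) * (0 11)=(0 11)(4 15 12)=[11, 1, 2, 3, 15, 5, 6, 7, 8, 9, 10, 0, 4, 13, 14, 12]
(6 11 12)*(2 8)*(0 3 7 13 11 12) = (0 3 7 13 11)(2 8)(6 12) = [3, 1, 8, 7, 4, 5, 12, 13, 2, 9, 10, 0, 6, 11]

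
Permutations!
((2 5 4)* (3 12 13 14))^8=((2 5 4)(3 12 13 14))^8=(14)(2 4 5)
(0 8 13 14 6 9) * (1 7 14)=(0 8 13 1 7 14 6 9)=[8, 7, 2, 3, 4, 5, 9, 14, 13, 0, 10, 11, 12, 1, 6]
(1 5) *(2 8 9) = (1 5)(2 8 9) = [0, 5, 8, 3, 4, 1, 6, 7, 9, 2]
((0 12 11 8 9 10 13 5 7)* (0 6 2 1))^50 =((0 12 11 8 9 10 13 5 7 6 2 1))^50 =(0 11 9 13 7 2)(1 12 8 10 5 6)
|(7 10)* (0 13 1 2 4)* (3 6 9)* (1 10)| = 21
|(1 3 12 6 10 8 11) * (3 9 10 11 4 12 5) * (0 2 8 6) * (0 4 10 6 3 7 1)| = 22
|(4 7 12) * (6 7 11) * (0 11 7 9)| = 12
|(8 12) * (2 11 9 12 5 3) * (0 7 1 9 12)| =12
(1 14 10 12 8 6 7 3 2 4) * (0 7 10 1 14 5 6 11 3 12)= (0 7 12 8 11 3 2 4 14 1 5 6 10)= [7, 5, 4, 2, 14, 6, 10, 12, 11, 9, 0, 3, 8, 13, 1]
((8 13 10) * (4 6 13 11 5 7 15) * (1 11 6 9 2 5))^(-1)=(1 11)(2 9 4 15 7 5)(6 8 10 13)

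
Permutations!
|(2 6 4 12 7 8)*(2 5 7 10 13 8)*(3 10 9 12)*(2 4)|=14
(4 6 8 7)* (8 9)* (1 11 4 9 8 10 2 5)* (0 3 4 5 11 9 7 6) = [3, 9, 11, 4, 0, 1, 8, 7, 6, 10, 2, 5] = (0 3 4)(1 9 10 2 11 5)(6 8)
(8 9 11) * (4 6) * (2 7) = (2 7)(4 6)(8 9 11) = [0, 1, 7, 3, 6, 5, 4, 2, 9, 11, 10, 8]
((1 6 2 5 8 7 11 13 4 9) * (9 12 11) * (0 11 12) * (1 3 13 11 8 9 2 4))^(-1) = (0 4 6 1 13 3 9 5 2 7 8)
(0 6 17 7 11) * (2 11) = (0 6 17 7 2 11) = [6, 1, 11, 3, 4, 5, 17, 2, 8, 9, 10, 0, 12, 13, 14, 15, 16, 7]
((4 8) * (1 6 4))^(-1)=(1 8 4 6)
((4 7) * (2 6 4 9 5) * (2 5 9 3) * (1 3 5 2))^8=((9)(1 3)(2 6 4 7 5))^8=(9)(2 7 6 5 4)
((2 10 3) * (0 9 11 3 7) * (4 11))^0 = (11)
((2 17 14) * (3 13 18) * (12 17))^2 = ((2 12 17 14)(3 13 18))^2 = (2 17)(3 18 13)(12 14)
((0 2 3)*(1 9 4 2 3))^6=(1 4)(2 9)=((0 3)(1 9 4 2))^6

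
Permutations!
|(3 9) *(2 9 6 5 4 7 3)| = |(2 9)(3 6 5 4 7)| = 10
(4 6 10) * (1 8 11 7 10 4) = (1 8 11 7 10)(4 6) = [0, 8, 2, 3, 6, 5, 4, 10, 11, 9, 1, 7]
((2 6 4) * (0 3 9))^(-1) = ((0 3 9)(2 6 4))^(-1) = (0 9 3)(2 4 6)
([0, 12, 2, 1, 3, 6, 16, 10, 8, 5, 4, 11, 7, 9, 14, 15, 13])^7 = [0, 12, 2, 1, 3, 16, 13, 10, 8, 6, 4, 11, 7, 5, 14, 15, 9]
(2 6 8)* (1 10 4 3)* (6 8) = [0, 10, 8, 1, 3, 5, 6, 7, 2, 9, 4] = (1 10 4 3)(2 8)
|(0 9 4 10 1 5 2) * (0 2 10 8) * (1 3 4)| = |(0 9 1 5 10 3 4 8)| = 8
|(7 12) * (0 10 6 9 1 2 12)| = |(0 10 6 9 1 2 12 7)| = 8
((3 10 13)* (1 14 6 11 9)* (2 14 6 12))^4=(2 14 12)(3 10 13)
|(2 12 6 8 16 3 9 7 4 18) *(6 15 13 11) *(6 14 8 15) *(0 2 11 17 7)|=|(0 2 12 6 15 13 17 7 4 18 11 14 8 16 3 9)|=16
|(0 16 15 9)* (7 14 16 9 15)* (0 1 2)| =12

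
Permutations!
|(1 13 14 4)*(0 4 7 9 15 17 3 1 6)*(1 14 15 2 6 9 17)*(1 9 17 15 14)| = 12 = |(0 4 17 3 1 13 14 7 15 9 2 6)|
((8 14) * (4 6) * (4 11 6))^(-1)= (6 11)(8 14)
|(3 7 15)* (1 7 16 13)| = |(1 7 15 3 16 13)| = 6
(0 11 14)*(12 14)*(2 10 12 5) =(0 11 5 2 10 12 14) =[11, 1, 10, 3, 4, 2, 6, 7, 8, 9, 12, 5, 14, 13, 0]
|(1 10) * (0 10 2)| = |(0 10 1 2)| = 4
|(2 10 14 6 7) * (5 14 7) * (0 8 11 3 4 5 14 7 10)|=8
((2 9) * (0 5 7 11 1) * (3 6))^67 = ((0 5 7 11 1)(2 9)(3 6))^67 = (0 7 1 5 11)(2 9)(3 6)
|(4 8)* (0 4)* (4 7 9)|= 5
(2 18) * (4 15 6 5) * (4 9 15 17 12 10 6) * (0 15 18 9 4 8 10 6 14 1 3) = [15, 3, 9, 0, 17, 4, 5, 7, 10, 18, 14, 11, 6, 13, 1, 8, 16, 12, 2] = (0 15 8 10 14 1 3)(2 9 18)(4 17 12 6 5)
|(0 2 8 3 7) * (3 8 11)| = 5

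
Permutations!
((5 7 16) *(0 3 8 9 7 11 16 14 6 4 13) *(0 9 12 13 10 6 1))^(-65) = (0 14 9 12 3 1 7 13 8)(4 10 6)(5 11 16)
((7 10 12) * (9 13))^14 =(13)(7 12 10) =((7 10 12)(9 13))^14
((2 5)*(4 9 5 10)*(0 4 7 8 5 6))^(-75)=((0 4 9 6)(2 10 7 8 5))^(-75)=(10)(0 4 9 6)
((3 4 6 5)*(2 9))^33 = (2 9)(3 4 6 5)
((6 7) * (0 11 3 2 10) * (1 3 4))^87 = ((0 11 4 1 3 2 10)(6 7))^87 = (0 1 10 4 2 11 3)(6 7)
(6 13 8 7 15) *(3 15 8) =(3 15 6 13)(7 8) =[0, 1, 2, 15, 4, 5, 13, 8, 7, 9, 10, 11, 12, 3, 14, 6]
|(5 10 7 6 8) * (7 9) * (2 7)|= |(2 7 6 8 5 10 9)|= 7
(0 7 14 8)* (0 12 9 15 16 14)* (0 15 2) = (0 7 15 16 14 8 12 9 2) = [7, 1, 0, 3, 4, 5, 6, 15, 12, 2, 10, 11, 9, 13, 8, 16, 14]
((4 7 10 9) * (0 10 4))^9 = ((0 10 9)(4 7))^9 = (10)(4 7)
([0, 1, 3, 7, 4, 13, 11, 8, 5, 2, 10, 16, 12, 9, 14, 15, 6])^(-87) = (16)(2 5 3 13 7 9 8)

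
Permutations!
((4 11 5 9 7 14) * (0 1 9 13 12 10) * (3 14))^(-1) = (0 10 12 13 5 11 4 14 3 7 9 1) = ((0 1 9 7 3 14 4 11 5 13 12 10))^(-1)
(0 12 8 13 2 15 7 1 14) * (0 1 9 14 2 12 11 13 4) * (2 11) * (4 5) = (0 2 15 7 9 14 1 11 13 12 8 5 4) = [2, 11, 15, 3, 0, 4, 6, 9, 5, 14, 10, 13, 8, 12, 1, 7]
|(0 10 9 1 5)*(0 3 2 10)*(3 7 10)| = |(1 5 7 10 9)(2 3)| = 10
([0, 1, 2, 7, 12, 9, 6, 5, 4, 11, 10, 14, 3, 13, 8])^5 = [0, 1, 2, 14, 9, 4, 6, 8, 5, 12, 10, 3, 11, 13, 7]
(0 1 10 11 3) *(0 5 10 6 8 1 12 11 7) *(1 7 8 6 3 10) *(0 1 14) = (0 12 11 10 8 7 1 3 5 14) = [12, 3, 2, 5, 4, 14, 6, 1, 7, 9, 8, 10, 11, 13, 0]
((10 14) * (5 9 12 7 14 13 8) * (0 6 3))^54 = (5 13 14 12)(7 9 8 10)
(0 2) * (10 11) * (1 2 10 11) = [10, 2, 0, 3, 4, 5, 6, 7, 8, 9, 1, 11] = (11)(0 10 1 2)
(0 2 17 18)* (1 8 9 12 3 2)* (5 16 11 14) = [1, 8, 17, 2, 4, 16, 6, 7, 9, 12, 10, 14, 3, 13, 5, 15, 11, 18, 0] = (0 1 8 9 12 3 2 17 18)(5 16 11 14)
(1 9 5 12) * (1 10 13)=(1 9 5 12 10 13)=[0, 9, 2, 3, 4, 12, 6, 7, 8, 5, 13, 11, 10, 1]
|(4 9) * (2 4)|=|(2 4 9)|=3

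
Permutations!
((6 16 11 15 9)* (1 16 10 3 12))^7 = ((1 16 11 15 9 6 10 3 12))^7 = (1 3 6 15 16 12 10 9 11)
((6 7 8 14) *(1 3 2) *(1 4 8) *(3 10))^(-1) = (1 7 6 14 8 4 2 3 10)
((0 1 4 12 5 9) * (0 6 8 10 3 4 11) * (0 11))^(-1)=(0 1)(3 10 8 6 9 5 12 4)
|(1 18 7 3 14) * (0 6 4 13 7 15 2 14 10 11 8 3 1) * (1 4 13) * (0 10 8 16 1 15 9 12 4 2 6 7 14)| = 12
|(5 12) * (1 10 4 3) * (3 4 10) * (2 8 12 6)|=10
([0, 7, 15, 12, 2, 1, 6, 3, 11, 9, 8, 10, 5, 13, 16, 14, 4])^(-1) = [0, 5, 4, 7, 16, 12, 6, 1, 10, 9, 11, 8, 3, 13, 15, 2, 14]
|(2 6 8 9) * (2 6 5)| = 6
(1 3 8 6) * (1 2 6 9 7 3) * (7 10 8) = (2 6)(3 7)(8 9 10) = [0, 1, 6, 7, 4, 5, 2, 3, 9, 10, 8]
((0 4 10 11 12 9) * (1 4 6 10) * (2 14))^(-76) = ((0 6 10 11 12 9)(1 4)(2 14))^(-76) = (14)(0 10 12)(6 11 9)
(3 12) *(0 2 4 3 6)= (0 2 4 3 12 6)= [2, 1, 4, 12, 3, 5, 0, 7, 8, 9, 10, 11, 6]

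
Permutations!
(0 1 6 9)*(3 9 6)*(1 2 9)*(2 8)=[8, 3, 9, 1, 4, 5, 6, 7, 2, 0]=(0 8 2 9)(1 3)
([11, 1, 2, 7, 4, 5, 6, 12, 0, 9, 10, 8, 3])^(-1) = (0 8 11)(3 12 7)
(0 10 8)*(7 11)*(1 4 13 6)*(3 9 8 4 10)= (0 3 9 8)(1 10 4 13 6)(7 11)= [3, 10, 2, 9, 13, 5, 1, 11, 0, 8, 4, 7, 12, 6]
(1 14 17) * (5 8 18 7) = [0, 14, 2, 3, 4, 8, 6, 5, 18, 9, 10, 11, 12, 13, 17, 15, 16, 1, 7] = (1 14 17)(5 8 18 7)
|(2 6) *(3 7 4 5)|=4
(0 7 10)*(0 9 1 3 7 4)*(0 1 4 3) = (0 3 7 10 9 4 1) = [3, 0, 2, 7, 1, 5, 6, 10, 8, 4, 9]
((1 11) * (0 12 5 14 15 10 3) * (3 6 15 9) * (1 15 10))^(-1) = (0 3 9 14 5 12)(1 15 11)(6 10)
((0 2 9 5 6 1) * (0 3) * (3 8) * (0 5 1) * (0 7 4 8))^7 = (0 1 9 2)(3 5 6 7 4 8)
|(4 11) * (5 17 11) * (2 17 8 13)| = 7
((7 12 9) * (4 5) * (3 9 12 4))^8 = (12)(3 4 9 5 7)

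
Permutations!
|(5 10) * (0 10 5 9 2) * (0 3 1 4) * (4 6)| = 8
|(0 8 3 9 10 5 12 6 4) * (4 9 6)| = 9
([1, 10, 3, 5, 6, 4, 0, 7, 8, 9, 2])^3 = (0 2 4 1 3 6 10 5)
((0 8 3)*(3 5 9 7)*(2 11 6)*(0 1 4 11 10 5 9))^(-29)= (0 11 9 2 3 5 4 8 6 7 10 1)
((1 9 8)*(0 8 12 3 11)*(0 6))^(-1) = (0 6 11 3 12 9 1 8)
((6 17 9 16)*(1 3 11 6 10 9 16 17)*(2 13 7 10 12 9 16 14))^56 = ((1 3 11 6)(2 13 7 10 16 12 9 17 14))^56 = (2 7 16 9 14 13 10 12 17)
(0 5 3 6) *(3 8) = (0 5 8 3 6) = [5, 1, 2, 6, 4, 8, 0, 7, 3]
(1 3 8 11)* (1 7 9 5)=(1 3 8 11 7 9 5)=[0, 3, 2, 8, 4, 1, 6, 9, 11, 5, 10, 7]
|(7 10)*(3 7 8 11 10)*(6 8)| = 4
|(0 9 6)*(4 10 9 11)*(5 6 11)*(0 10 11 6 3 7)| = |(0 5 3 7)(4 11)(6 10 9)| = 12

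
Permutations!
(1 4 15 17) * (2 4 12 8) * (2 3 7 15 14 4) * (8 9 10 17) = (1 12 9 10 17)(3 7 15 8)(4 14) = [0, 12, 2, 7, 14, 5, 6, 15, 3, 10, 17, 11, 9, 13, 4, 8, 16, 1]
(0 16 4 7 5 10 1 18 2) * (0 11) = (0 16 4 7 5 10 1 18 2 11) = [16, 18, 11, 3, 7, 10, 6, 5, 8, 9, 1, 0, 12, 13, 14, 15, 4, 17, 2]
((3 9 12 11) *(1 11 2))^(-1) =((1 11 3 9 12 2))^(-1) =(1 2 12 9 3 11)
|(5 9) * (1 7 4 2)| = |(1 7 4 2)(5 9)| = 4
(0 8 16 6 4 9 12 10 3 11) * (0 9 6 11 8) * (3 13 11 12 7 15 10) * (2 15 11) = (2 15 10 13)(3 8 16 12)(4 6)(7 11 9) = [0, 1, 15, 8, 6, 5, 4, 11, 16, 7, 13, 9, 3, 2, 14, 10, 12]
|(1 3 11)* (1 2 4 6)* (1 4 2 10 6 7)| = 7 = |(1 3 11 10 6 4 7)|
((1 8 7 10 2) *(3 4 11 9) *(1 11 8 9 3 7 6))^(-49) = ((1 9 7 10 2 11 3 4 8 6))^(-49) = (1 9 7 10 2 11 3 4 8 6)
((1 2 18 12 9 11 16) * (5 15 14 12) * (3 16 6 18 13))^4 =(1 16 3 13 2)(5 9)(6 14)(11 15)(12 18)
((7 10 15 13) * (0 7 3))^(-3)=((0 7 10 15 13 3))^(-3)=(0 15)(3 10)(7 13)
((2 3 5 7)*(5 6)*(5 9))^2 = ((2 3 6 9 5 7))^2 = (2 6 5)(3 9 7)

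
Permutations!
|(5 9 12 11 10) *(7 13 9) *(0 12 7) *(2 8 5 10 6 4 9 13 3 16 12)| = |(0 2 8 5)(3 16 12 11 6 4 9 7)| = 8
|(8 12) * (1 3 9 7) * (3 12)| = 6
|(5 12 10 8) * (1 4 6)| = 12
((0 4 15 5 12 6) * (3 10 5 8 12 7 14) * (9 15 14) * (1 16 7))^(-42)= (16)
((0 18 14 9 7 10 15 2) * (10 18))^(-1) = ((0 10 15 2)(7 18 14 9))^(-1) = (0 2 15 10)(7 9 14 18)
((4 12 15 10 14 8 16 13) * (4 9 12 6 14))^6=((4 6 14 8 16 13 9 12 15 10))^6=(4 9 14 15 16)(6 12 8 10 13)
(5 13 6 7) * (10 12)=(5 13 6 7)(10 12)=[0, 1, 2, 3, 4, 13, 7, 5, 8, 9, 12, 11, 10, 6]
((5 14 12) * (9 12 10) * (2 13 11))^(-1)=((2 13 11)(5 14 10 9 12))^(-1)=(2 11 13)(5 12 9 10 14)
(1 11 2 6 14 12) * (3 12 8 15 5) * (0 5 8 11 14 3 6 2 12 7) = [5, 14, 2, 7, 4, 6, 3, 0, 15, 9, 10, 12, 1, 13, 11, 8] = (0 5 6 3 7)(1 14 11 12)(8 15)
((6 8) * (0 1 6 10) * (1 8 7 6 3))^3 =((0 8 10)(1 3)(6 7))^3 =(10)(1 3)(6 7)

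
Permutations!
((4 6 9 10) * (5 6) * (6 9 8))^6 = (4 9)(5 10)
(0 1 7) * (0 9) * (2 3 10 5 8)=[1, 7, 3, 10, 4, 8, 6, 9, 2, 0, 5]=(0 1 7 9)(2 3 10 5 8)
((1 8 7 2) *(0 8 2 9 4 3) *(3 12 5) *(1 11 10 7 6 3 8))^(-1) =((0 1 2 11 10 7 9 4 12 5 8 6 3))^(-1) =(0 3 6 8 5 12 4 9 7 10 11 2 1)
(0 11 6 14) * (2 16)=(0 11 6 14)(2 16)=[11, 1, 16, 3, 4, 5, 14, 7, 8, 9, 10, 6, 12, 13, 0, 15, 2]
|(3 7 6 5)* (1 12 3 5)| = 5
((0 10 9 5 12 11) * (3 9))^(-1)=(0 11 12 5 9 3 10)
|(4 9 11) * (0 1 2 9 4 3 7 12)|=|(0 1 2 9 11 3 7 12)|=8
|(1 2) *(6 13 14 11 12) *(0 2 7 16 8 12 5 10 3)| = |(0 2 1 7 16 8 12 6 13 14 11 5 10 3)| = 14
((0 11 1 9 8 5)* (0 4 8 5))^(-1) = (0 8 4 5 9 1 11)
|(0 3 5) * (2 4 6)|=|(0 3 5)(2 4 6)|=3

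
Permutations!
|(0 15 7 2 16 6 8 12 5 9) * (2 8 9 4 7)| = 30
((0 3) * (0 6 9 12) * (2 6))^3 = ((0 3 2 6 9 12))^3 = (0 6)(2 12)(3 9)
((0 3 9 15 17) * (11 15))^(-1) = ((0 3 9 11 15 17))^(-1) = (0 17 15 11 9 3)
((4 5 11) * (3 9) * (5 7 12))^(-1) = ((3 9)(4 7 12 5 11))^(-1) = (3 9)(4 11 5 12 7)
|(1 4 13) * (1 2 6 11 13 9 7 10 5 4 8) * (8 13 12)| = |(1 13 2 6 11 12 8)(4 9 7 10 5)| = 35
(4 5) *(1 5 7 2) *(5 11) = (1 11 5 4 7 2) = [0, 11, 1, 3, 7, 4, 6, 2, 8, 9, 10, 5]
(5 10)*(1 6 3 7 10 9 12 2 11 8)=(1 6 3 7 10 5 9 12 2 11 8)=[0, 6, 11, 7, 4, 9, 3, 10, 1, 12, 5, 8, 2]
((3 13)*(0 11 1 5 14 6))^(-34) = (0 1 14)(5 6 11)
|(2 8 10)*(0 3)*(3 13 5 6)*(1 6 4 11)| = 24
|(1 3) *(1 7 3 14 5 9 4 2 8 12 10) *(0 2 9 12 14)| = |(0 2 8 14 5 12 10 1)(3 7)(4 9)| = 8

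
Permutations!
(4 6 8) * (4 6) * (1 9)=(1 9)(6 8)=[0, 9, 2, 3, 4, 5, 8, 7, 6, 1]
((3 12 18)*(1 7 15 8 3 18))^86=(18)(1 15 3)(7 8 12)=((18)(1 7 15 8 3 12))^86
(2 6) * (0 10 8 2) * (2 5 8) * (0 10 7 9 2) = (0 7 9 2 6 10)(5 8) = [7, 1, 6, 3, 4, 8, 10, 9, 5, 2, 0]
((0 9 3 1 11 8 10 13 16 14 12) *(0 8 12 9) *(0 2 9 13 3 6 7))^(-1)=((0 2 9 6 7)(1 11 12 8 10 3)(13 16 14))^(-1)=(0 7 6 9 2)(1 3 10 8 12 11)(13 14 16)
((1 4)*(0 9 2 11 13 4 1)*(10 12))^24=(13)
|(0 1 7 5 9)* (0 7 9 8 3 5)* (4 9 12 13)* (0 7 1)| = 15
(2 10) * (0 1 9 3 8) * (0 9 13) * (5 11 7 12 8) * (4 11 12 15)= (0 1 13)(2 10)(3 5 12 8 9)(4 11 7 15)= [1, 13, 10, 5, 11, 12, 6, 15, 9, 3, 2, 7, 8, 0, 14, 4]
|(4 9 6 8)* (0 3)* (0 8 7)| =7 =|(0 3 8 4 9 6 7)|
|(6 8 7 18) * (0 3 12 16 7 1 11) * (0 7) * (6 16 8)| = |(0 3 12 8 1 11 7 18 16)| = 9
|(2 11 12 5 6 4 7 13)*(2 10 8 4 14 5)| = |(2 11 12)(4 7 13 10 8)(5 6 14)| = 15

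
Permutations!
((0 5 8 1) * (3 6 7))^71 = (0 1 8 5)(3 7 6)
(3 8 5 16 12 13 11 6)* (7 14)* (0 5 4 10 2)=[5, 1, 0, 8, 10, 16, 3, 14, 4, 9, 2, 6, 13, 11, 7, 15, 12]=(0 5 16 12 13 11 6 3 8 4 10 2)(7 14)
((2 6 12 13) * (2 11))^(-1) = (2 11 13 12 6)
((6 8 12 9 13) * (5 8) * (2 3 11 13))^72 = (13)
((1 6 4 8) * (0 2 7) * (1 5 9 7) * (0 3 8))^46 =((0 2 1 6 4)(3 8 5 9 7))^46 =(0 2 1 6 4)(3 8 5 9 7)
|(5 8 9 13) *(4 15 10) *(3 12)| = 12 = |(3 12)(4 15 10)(5 8 9 13)|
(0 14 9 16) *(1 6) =(0 14 9 16)(1 6) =[14, 6, 2, 3, 4, 5, 1, 7, 8, 16, 10, 11, 12, 13, 9, 15, 0]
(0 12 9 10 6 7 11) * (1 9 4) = (0 12 4 1 9 10 6 7 11) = [12, 9, 2, 3, 1, 5, 7, 11, 8, 10, 6, 0, 4]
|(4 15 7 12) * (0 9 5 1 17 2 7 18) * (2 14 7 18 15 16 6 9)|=30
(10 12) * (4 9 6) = (4 9 6)(10 12) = [0, 1, 2, 3, 9, 5, 4, 7, 8, 6, 12, 11, 10]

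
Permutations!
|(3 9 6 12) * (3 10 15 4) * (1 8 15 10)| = |(1 8 15 4 3 9 6 12)| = 8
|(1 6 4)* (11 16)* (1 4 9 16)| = |(1 6 9 16 11)| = 5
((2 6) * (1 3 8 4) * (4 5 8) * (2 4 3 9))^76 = (1 9 2 6 4)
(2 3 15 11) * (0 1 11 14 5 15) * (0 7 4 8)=[1, 11, 3, 7, 8, 15, 6, 4, 0, 9, 10, 2, 12, 13, 5, 14]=(0 1 11 2 3 7 4 8)(5 15 14)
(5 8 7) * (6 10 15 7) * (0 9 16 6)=(0 9 16 6 10 15 7 5 8)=[9, 1, 2, 3, 4, 8, 10, 5, 0, 16, 15, 11, 12, 13, 14, 7, 6]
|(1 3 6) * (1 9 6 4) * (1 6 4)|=6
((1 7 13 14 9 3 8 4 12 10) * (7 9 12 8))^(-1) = (1 10 12 14 13 7 3 9)(4 8)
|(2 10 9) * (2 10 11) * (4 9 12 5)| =|(2 11)(4 9 10 12 5)| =10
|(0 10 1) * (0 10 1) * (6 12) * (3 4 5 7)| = 12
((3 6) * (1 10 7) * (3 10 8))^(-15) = (1 6)(3 7)(8 10)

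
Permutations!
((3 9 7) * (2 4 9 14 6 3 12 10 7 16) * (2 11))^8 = ((2 4 9 16 11)(3 14 6)(7 12 10))^8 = (2 16 4 11 9)(3 6 14)(7 10 12)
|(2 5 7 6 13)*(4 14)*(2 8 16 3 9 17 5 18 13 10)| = |(2 18 13 8 16 3 9 17 5 7 6 10)(4 14)| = 12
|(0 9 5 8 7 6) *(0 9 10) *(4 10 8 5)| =|(0 8 7 6 9 4 10)| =7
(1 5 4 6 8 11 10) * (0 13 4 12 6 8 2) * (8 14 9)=[13, 5, 0, 3, 14, 12, 2, 7, 11, 8, 1, 10, 6, 4, 9]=(0 13 4 14 9 8 11 10 1 5 12 6 2)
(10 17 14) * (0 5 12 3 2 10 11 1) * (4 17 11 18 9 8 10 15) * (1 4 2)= [5, 0, 15, 1, 17, 12, 6, 7, 10, 8, 11, 4, 3, 13, 18, 2, 16, 14, 9]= (0 5 12 3 1)(2 15)(4 17 14 18 9 8 10 11)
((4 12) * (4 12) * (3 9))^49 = ((12)(3 9))^49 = (12)(3 9)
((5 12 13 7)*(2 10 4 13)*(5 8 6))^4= ((2 10 4 13 7 8 6 5 12))^4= (2 7 12 13 5 4 6 10 8)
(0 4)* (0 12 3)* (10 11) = (0 4 12 3)(10 11) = [4, 1, 2, 0, 12, 5, 6, 7, 8, 9, 11, 10, 3]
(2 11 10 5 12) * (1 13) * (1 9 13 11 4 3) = (1 11 10 5 12 2 4 3)(9 13) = [0, 11, 4, 1, 3, 12, 6, 7, 8, 13, 5, 10, 2, 9]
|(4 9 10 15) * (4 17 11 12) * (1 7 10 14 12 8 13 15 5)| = 20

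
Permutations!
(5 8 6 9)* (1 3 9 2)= (1 3 9 5 8 6 2)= [0, 3, 1, 9, 4, 8, 2, 7, 6, 5]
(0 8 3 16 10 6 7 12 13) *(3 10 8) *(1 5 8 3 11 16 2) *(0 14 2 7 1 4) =(0 11 16 3 7 12 13 14 2 4)(1 5 8 10 6) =[11, 5, 4, 7, 0, 8, 1, 12, 10, 9, 6, 16, 13, 14, 2, 15, 3]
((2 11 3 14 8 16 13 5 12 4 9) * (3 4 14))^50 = (2 4)(5 14 16)(8 13 12)(9 11)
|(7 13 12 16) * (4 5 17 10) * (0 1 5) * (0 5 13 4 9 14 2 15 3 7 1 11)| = |(0 11)(1 13 12 16)(2 15 3 7 4 5 17 10 9 14)| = 20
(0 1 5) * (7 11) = [1, 5, 2, 3, 4, 0, 6, 11, 8, 9, 10, 7] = (0 1 5)(7 11)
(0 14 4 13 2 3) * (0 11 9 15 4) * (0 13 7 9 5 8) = (0 14 13 2 3 11 5 8)(4 7 9 15) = [14, 1, 3, 11, 7, 8, 6, 9, 0, 15, 10, 5, 12, 2, 13, 4]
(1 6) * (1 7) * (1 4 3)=(1 6 7 4 3)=[0, 6, 2, 1, 3, 5, 7, 4]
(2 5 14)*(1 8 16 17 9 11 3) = [0, 8, 5, 1, 4, 14, 6, 7, 16, 11, 10, 3, 12, 13, 2, 15, 17, 9] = (1 8 16 17 9 11 3)(2 5 14)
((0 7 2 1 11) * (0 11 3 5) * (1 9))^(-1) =(11)(0 5 3 1 9 2 7)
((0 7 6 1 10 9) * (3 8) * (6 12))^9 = (0 12 1 9 7 6 10)(3 8)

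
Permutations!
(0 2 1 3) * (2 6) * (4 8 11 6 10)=(0 10 4 8 11 6 2 1 3)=[10, 3, 1, 0, 8, 5, 2, 7, 11, 9, 4, 6]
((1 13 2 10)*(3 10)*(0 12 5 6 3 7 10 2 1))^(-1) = (0 10 7 2 3 6 5 12)(1 13)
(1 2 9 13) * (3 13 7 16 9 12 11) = (1 2 12 11 3 13)(7 16 9) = [0, 2, 12, 13, 4, 5, 6, 16, 8, 7, 10, 3, 11, 1, 14, 15, 9]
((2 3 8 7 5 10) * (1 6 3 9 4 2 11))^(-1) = (1 11 10 5 7 8 3 6)(2 4 9)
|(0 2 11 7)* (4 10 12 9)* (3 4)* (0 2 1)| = 30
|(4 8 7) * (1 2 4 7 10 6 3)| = 7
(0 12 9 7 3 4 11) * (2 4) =[12, 1, 4, 2, 11, 5, 6, 3, 8, 7, 10, 0, 9] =(0 12 9 7 3 2 4 11)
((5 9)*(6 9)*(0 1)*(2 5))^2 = (2 6)(5 9)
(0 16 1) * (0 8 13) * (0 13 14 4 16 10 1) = (0 10 1 8 14 4 16) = [10, 8, 2, 3, 16, 5, 6, 7, 14, 9, 1, 11, 12, 13, 4, 15, 0]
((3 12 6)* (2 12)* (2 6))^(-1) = (2 12)(3 6)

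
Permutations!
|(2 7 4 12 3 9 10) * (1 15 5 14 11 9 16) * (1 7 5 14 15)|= |(2 5 15 14 11 9 10)(3 16 7 4 12)|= 35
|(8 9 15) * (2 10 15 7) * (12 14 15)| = |(2 10 12 14 15 8 9 7)| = 8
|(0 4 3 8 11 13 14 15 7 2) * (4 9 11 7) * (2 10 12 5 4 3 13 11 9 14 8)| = 35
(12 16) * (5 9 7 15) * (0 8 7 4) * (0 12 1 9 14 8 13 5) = [13, 9, 2, 3, 12, 14, 6, 15, 7, 4, 10, 11, 16, 5, 8, 0, 1] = (0 13 5 14 8 7 15)(1 9 4 12 16)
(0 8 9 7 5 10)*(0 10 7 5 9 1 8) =(10)(1 8)(5 7 9) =[0, 8, 2, 3, 4, 7, 6, 9, 1, 5, 10]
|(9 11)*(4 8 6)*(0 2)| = 6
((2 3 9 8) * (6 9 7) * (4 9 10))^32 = (10)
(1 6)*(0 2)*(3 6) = [2, 3, 0, 6, 4, 5, 1] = (0 2)(1 3 6)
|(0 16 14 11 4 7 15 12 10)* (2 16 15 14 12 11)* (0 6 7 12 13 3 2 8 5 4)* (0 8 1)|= 12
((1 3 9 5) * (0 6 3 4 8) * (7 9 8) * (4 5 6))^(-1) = ((0 4 7 9 6 3 8)(1 5))^(-1) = (0 8 3 6 9 7 4)(1 5)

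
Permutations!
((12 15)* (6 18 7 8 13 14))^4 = ((6 18 7 8 13 14)(12 15))^4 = (6 13 7)(8 18 14)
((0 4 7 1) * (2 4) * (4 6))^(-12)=((0 2 6 4 7 1))^(-12)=(7)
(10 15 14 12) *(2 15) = [0, 1, 15, 3, 4, 5, 6, 7, 8, 9, 2, 11, 10, 13, 12, 14] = (2 15 14 12 10)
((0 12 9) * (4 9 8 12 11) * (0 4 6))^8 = ((0 11 6)(4 9)(8 12))^8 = (12)(0 6 11)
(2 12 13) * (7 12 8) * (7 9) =[0, 1, 8, 3, 4, 5, 6, 12, 9, 7, 10, 11, 13, 2] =(2 8 9 7 12 13)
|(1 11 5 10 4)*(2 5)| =6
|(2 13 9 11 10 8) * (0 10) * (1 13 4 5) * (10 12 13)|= |(0 12 13 9 11)(1 10 8 2 4 5)|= 30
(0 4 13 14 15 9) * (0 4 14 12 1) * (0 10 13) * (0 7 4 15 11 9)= (0 14 11 9 15)(1 10 13 12)(4 7)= [14, 10, 2, 3, 7, 5, 6, 4, 8, 15, 13, 9, 1, 12, 11, 0]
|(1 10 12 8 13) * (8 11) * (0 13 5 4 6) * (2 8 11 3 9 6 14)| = |(0 13 1 10 12 3 9 6)(2 8 5 4 14)| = 40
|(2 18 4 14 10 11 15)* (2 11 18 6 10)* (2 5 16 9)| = 18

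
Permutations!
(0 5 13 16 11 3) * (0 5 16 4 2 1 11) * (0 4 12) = [16, 11, 1, 5, 2, 13, 6, 7, 8, 9, 10, 3, 0, 12, 14, 15, 4] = (0 16 4 2 1 11 3 5 13 12)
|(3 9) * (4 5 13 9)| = 5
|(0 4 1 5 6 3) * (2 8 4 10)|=|(0 10 2 8 4 1 5 6 3)|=9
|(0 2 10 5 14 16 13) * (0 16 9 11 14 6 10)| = 6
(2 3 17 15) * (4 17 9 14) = (2 3 9 14 4 17 15) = [0, 1, 3, 9, 17, 5, 6, 7, 8, 14, 10, 11, 12, 13, 4, 2, 16, 15]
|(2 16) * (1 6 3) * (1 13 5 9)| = 6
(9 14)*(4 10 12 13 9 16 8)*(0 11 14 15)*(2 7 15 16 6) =(0 11 14 6 2 7 15)(4 10 12 13 9 16 8) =[11, 1, 7, 3, 10, 5, 2, 15, 4, 16, 12, 14, 13, 9, 6, 0, 8]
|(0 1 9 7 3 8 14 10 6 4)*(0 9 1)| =8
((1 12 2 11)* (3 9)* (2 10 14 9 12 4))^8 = ((1 4 2 11)(3 12 10 14 9))^8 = (3 14 12 9 10)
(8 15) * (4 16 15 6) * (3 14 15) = (3 14 15 8 6 4 16) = [0, 1, 2, 14, 16, 5, 4, 7, 6, 9, 10, 11, 12, 13, 15, 8, 3]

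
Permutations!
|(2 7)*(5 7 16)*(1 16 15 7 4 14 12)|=6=|(1 16 5 4 14 12)(2 15 7)|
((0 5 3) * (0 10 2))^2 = ((0 5 3 10 2))^2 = (0 3 2 5 10)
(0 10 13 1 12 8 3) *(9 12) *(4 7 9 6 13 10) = (0 4 7 9 12 8 3)(1 6 13) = [4, 6, 2, 0, 7, 5, 13, 9, 3, 12, 10, 11, 8, 1]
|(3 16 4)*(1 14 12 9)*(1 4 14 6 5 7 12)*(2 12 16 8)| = |(1 6 5 7 16 14)(2 12 9 4 3 8)| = 6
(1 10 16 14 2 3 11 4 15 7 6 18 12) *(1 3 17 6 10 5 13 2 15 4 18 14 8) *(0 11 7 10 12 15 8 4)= (0 11 18 15 10 16 4)(1 5 13 2 17 6 14 8)(3 7 12)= [11, 5, 17, 7, 0, 13, 14, 12, 1, 9, 16, 18, 3, 2, 8, 10, 4, 6, 15]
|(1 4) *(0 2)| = 2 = |(0 2)(1 4)|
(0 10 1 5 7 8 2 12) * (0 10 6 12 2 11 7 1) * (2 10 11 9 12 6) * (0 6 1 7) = (0 2 10 6 1 5 7 8 9 12 11) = [2, 5, 10, 3, 4, 7, 1, 8, 9, 12, 6, 0, 11]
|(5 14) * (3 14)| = 3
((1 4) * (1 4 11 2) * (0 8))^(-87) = ((0 8)(1 11 2))^(-87) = (11)(0 8)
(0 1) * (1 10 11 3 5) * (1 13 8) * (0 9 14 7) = (0 10 11 3 5 13 8 1 9 14 7) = [10, 9, 2, 5, 4, 13, 6, 0, 1, 14, 11, 3, 12, 8, 7]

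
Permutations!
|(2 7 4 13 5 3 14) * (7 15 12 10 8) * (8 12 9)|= 10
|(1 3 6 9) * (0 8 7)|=12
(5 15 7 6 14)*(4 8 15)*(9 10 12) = (4 8 15 7 6 14 5)(9 10 12) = [0, 1, 2, 3, 8, 4, 14, 6, 15, 10, 12, 11, 9, 13, 5, 7]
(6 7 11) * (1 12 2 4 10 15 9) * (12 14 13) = (1 14 13 12 2 4 10 15 9)(6 7 11) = [0, 14, 4, 3, 10, 5, 7, 11, 8, 1, 15, 6, 2, 12, 13, 9]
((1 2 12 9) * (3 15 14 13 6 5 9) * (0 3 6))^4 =((0 3 15 14 13)(1 2 12 6 5 9))^4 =(0 13 14 15 3)(1 5 12)(2 9 6)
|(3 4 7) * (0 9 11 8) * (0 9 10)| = |(0 10)(3 4 7)(8 9 11)| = 6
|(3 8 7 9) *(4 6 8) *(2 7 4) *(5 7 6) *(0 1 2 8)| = 12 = |(0 1 2 6)(3 8 4 5 7 9)|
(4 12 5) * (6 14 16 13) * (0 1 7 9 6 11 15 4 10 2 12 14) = [1, 7, 12, 3, 14, 10, 0, 9, 8, 6, 2, 15, 5, 11, 16, 4, 13] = (0 1 7 9 6)(2 12 5 10)(4 14 16 13 11 15)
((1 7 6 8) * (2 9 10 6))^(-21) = (10)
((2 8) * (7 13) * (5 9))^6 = ((2 8)(5 9)(7 13))^6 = (13)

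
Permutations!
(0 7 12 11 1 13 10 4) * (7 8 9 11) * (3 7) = (0 8 9 11 1 13 10 4)(3 7 12) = [8, 13, 2, 7, 0, 5, 6, 12, 9, 11, 4, 1, 3, 10]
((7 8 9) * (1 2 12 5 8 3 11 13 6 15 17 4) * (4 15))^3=(1 5 7 13)(2 8 3 6)(4 12 9 11)(15 17)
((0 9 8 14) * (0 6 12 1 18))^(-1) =(0 18 1 12 6 14 8 9)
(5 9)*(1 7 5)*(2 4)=(1 7 5 9)(2 4)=[0, 7, 4, 3, 2, 9, 6, 5, 8, 1]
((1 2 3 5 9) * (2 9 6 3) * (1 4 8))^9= (1 9 4 8)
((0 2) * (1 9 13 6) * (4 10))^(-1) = ((0 2)(1 9 13 6)(4 10))^(-1) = (0 2)(1 6 13 9)(4 10)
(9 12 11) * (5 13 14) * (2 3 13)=[0, 1, 3, 13, 4, 2, 6, 7, 8, 12, 10, 9, 11, 14, 5]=(2 3 13 14 5)(9 12 11)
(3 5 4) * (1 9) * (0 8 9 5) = (0 8 9 1 5 4 3) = [8, 5, 2, 0, 3, 4, 6, 7, 9, 1]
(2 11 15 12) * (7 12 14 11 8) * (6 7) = (2 8 6 7 12)(11 15 14) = [0, 1, 8, 3, 4, 5, 7, 12, 6, 9, 10, 15, 2, 13, 11, 14]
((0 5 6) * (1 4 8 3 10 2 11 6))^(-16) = (0 8 11 1 10)(2 5 3 6 4)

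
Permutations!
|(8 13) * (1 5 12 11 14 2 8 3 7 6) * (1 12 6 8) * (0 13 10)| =42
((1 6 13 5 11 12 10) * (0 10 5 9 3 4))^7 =(0 4 3 9 13 6 1 10)(5 11 12)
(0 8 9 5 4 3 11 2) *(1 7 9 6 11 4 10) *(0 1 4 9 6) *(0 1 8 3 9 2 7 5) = (0 3 2 8 1 5 10 4 9)(6 11 7) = [3, 5, 8, 2, 9, 10, 11, 6, 1, 0, 4, 7]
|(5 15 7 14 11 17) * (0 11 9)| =|(0 11 17 5 15 7 14 9)| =8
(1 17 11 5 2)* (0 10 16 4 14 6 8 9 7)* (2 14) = (0 10 16 4 2 1 17 11 5 14 6 8 9 7) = [10, 17, 1, 3, 2, 14, 8, 0, 9, 7, 16, 5, 12, 13, 6, 15, 4, 11]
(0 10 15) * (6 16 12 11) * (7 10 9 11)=(0 9 11 6 16 12 7 10 15)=[9, 1, 2, 3, 4, 5, 16, 10, 8, 11, 15, 6, 7, 13, 14, 0, 12]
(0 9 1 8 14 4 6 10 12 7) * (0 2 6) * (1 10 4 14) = (14)(0 9 10 12 7 2 6 4)(1 8) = [9, 8, 6, 3, 0, 5, 4, 2, 1, 10, 12, 11, 7, 13, 14]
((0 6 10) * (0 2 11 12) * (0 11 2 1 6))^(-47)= (1 6 10)(11 12)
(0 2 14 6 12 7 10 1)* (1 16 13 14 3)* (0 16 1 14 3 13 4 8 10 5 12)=(0 2 13 3 14 6)(1 16 4 8 10)(5 12 7)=[2, 16, 13, 14, 8, 12, 0, 5, 10, 9, 1, 11, 7, 3, 6, 15, 4]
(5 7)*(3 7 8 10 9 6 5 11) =(3 7 11)(5 8 10 9 6) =[0, 1, 2, 7, 4, 8, 5, 11, 10, 6, 9, 3]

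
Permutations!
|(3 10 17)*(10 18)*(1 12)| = |(1 12)(3 18 10 17)| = 4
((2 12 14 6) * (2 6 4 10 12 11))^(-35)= ((2 11)(4 10 12 14))^(-35)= (2 11)(4 10 12 14)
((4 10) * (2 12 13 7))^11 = (2 7 13 12)(4 10)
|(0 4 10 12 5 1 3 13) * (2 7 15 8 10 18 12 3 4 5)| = |(0 5 1 4 18 12 2 7 15 8 10 3 13)| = 13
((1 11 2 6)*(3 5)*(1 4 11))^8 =(11)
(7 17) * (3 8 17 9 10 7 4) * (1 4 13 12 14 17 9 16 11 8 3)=(1 4)(7 16 11 8 9 10)(12 14 17 13)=[0, 4, 2, 3, 1, 5, 6, 16, 9, 10, 7, 8, 14, 12, 17, 15, 11, 13]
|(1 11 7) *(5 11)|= 4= |(1 5 11 7)|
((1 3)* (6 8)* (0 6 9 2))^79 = ((0 6 8 9 2)(1 3))^79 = (0 2 9 8 6)(1 3)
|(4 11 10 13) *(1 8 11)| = 6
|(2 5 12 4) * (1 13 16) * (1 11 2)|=8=|(1 13 16 11 2 5 12 4)|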